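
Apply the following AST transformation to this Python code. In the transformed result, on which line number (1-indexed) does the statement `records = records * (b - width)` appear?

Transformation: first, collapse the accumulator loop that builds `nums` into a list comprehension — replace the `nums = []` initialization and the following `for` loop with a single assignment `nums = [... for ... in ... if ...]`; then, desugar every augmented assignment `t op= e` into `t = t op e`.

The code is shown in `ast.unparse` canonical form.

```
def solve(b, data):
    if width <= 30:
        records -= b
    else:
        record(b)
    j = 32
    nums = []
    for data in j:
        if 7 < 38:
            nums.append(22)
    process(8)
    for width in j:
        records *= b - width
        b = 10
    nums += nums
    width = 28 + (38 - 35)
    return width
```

Transformed code:
def solve(b, data):
    if width <= 30:
        records = records - b
    else:
        record(b)
    j = 32
    nums = [22 for data in j if 7 < 38]
    process(8)
    for width in j:
        records = records * (b - width)
        b = 10
    nums = nums + nums
    width = 28 + (38 - 35)
    return width

10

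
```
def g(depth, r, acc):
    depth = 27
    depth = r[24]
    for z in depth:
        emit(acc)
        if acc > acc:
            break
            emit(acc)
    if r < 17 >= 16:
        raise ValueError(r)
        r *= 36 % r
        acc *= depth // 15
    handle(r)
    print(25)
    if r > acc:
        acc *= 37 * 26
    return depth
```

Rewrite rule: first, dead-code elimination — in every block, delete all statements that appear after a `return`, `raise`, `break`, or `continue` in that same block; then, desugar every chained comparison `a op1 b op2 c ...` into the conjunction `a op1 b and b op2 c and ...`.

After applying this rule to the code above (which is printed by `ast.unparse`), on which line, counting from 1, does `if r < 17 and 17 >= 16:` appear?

8

Transformed code:
def g(depth, r, acc):
    depth = 27
    depth = r[24]
    for z in depth:
        emit(acc)
        if acc > acc:
            break
    if r < 17 and 17 >= 16:
        raise ValueError(r)
    handle(r)
    print(25)
    if r > acc:
        acc *= 37 * 26
    return depth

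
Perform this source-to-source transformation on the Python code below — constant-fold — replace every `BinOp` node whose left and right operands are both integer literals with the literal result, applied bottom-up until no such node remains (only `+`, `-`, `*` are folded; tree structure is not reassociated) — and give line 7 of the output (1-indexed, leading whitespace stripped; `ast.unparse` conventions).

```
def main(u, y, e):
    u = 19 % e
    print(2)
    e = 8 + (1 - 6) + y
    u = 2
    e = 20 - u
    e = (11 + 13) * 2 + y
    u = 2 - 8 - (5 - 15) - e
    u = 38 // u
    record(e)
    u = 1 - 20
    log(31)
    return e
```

e = 48 + y

Transformed code:
def main(u, y, e):
    u = 19 % e
    print(2)
    e = 3 + y
    u = 2
    e = 20 - u
    e = 48 + y
    u = 4 - e
    u = 38 // u
    record(e)
    u = -19
    log(31)
    return e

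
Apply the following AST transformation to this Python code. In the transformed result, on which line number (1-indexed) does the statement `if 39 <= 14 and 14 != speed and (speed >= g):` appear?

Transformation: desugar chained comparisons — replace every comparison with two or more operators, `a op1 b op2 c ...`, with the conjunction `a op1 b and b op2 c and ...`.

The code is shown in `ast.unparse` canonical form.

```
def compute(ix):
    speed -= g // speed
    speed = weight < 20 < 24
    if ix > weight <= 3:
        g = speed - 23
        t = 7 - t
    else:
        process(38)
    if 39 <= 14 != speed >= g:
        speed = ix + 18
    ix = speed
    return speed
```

Transformed code:
def compute(ix):
    speed -= g // speed
    speed = weight < 20 and 20 < 24
    if ix > weight and weight <= 3:
        g = speed - 23
        t = 7 - t
    else:
        process(38)
    if 39 <= 14 and 14 != speed and (speed >= g):
        speed = ix + 18
    ix = speed
    return speed

9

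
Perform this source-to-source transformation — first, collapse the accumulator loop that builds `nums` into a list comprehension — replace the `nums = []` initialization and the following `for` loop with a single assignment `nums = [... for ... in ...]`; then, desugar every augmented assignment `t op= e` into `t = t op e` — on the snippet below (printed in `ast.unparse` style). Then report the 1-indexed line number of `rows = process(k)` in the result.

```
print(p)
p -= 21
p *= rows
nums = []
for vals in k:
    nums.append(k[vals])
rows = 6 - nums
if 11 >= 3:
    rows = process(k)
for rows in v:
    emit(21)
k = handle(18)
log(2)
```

7

Transformed code:
print(p)
p = p - 21
p = p * rows
nums = [k[vals] for vals in k]
rows = 6 - nums
if 11 >= 3:
    rows = process(k)
for rows in v:
    emit(21)
k = handle(18)
log(2)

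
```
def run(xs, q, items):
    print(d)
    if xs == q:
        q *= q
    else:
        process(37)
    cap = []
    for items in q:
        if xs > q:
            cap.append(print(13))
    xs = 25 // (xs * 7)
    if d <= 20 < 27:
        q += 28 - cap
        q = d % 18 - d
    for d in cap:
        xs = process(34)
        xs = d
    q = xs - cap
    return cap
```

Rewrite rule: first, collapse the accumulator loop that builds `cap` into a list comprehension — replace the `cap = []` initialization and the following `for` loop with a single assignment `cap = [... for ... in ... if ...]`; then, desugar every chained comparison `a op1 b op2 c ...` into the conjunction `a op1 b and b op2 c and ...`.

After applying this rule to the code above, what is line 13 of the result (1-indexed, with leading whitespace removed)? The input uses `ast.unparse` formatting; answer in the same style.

Transformed code:
def run(xs, q, items):
    print(d)
    if xs == q:
        q *= q
    else:
        process(37)
    cap = [print(13) for items in q if xs > q]
    xs = 25 // (xs * 7)
    if d <= 20 and 20 < 27:
        q += 28 - cap
        q = d % 18 - d
    for d in cap:
        xs = process(34)
        xs = d
    q = xs - cap
    return cap

xs = process(34)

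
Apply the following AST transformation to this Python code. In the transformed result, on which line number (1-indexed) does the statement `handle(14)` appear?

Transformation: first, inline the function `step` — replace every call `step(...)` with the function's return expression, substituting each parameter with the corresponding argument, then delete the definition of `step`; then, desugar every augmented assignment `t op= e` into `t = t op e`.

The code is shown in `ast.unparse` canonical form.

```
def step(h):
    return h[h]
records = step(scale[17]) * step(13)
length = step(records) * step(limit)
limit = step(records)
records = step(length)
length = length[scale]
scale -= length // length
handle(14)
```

Transformed code:
records = scale[17][scale[17]] * 13[13]
length = records[records] * limit[limit]
limit = records[records]
records = length[length]
length = length[scale]
scale = scale - length // length
handle(14)

7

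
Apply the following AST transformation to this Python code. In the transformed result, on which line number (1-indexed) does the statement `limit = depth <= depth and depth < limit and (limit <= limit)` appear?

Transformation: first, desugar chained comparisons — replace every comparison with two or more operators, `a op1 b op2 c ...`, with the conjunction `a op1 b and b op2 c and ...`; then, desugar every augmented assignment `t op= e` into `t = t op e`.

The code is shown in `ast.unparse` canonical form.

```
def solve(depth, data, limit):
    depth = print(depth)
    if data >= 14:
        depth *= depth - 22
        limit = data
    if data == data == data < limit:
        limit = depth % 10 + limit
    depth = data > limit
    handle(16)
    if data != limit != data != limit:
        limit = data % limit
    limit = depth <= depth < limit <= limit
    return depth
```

Transformed code:
def solve(depth, data, limit):
    depth = print(depth)
    if data >= 14:
        depth = depth * (depth - 22)
        limit = data
    if data == data and data == data and (data < limit):
        limit = depth % 10 + limit
    depth = data > limit
    handle(16)
    if data != limit and limit != data and (data != limit):
        limit = data % limit
    limit = depth <= depth and depth < limit and (limit <= limit)
    return depth

12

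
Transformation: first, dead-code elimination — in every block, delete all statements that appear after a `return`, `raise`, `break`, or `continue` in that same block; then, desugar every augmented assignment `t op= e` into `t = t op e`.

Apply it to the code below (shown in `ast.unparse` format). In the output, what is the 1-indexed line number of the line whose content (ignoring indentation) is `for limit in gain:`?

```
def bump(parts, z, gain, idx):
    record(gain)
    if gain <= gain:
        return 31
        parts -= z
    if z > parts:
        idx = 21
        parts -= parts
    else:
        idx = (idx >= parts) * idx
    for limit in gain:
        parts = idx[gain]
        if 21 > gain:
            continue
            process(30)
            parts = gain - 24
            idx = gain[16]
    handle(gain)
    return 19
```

10

Transformed code:
def bump(parts, z, gain, idx):
    record(gain)
    if gain <= gain:
        return 31
    if z > parts:
        idx = 21
        parts = parts - parts
    else:
        idx = (idx >= parts) * idx
    for limit in gain:
        parts = idx[gain]
        if 21 > gain:
            continue
    handle(gain)
    return 19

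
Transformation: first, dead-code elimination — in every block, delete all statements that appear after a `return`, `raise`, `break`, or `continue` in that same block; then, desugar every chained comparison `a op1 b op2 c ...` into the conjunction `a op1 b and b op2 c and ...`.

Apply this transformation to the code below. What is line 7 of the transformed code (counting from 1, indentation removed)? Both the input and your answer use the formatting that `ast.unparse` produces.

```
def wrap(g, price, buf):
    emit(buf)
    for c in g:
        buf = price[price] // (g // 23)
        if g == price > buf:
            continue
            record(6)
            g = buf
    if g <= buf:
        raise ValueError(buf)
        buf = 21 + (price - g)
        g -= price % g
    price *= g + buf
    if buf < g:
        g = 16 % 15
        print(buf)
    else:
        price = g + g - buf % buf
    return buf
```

if g <= buf:

Transformed code:
def wrap(g, price, buf):
    emit(buf)
    for c in g:
        buf = price[price] // (g // 23)
        if g == price and price > buf:
            continue
    if g <= buf:
        raise ValueError(buf)
    price *= g + buf
    if buf < g:
        g = 16 % 15
        print(buf)
    else:
        price = g + g - buf % buf
    return buf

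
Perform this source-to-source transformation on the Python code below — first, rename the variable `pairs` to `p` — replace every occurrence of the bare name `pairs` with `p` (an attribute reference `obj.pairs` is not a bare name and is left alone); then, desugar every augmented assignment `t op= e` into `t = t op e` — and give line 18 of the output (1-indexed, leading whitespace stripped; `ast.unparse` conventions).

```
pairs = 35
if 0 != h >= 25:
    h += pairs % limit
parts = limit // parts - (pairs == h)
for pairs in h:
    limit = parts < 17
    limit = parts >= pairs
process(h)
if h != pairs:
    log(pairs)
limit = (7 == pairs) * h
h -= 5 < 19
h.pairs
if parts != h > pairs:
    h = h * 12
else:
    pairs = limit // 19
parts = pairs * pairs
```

Transformed code:
p = 35
if 0 != h >= 25:
    h = h + p % limit
parts = limit // parts - (p == h)
for p in h:
    limit = parts < 17
    limit = parts >= p
process(h)
if h != p:
    log(p)
limit = (7 == p) * h
h = h - (5 < 19)
h.pairs
if parts != h > p:
    h = h * 12
else:
    p = limit // 19
parts = p * p

parts = p * p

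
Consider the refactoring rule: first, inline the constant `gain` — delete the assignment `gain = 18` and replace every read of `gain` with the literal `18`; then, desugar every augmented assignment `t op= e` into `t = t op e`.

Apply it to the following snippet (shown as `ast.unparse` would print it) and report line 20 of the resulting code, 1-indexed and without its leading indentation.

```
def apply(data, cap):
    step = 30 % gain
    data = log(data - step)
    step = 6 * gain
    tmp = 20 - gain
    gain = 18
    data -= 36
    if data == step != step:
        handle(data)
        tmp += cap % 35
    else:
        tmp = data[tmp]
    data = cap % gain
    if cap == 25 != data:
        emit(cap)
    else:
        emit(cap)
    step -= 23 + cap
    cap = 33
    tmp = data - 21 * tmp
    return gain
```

Transformed code:
def apply(data, cap):
    step = 30 % 18
    data = log(data - step)
    step = 6 * 18
    tmp = 20 - 18
    data = data - 36
    if data == step != step:
        handle(data)
        tmp = tmp + cap % 35
    else:
        tmp = data[tmp]
    data = cap % 18
    if cap == 25 != data:
        emit(cap)
    else:
        emit(cap)
    step = step - (23 + cap)
    cap = 33
    tmp = data - 21 * tmp
    return 18

return 18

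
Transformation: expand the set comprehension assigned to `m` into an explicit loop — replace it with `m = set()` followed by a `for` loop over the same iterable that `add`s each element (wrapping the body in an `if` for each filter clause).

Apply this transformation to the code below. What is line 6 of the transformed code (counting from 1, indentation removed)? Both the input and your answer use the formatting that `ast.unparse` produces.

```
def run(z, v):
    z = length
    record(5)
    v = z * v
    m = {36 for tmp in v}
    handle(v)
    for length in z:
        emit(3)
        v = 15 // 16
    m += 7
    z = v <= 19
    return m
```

Transformed code:
def run(z, v):
    z = length
    record(5)
    v = z * v
    m = set()
    for tmp in v:
        m.add(36)
    handle(v)
    for length in z:
        emit(3)
        v = 15 // 16
    m += 7
    z = v <= 19
    return m

for tmp in v:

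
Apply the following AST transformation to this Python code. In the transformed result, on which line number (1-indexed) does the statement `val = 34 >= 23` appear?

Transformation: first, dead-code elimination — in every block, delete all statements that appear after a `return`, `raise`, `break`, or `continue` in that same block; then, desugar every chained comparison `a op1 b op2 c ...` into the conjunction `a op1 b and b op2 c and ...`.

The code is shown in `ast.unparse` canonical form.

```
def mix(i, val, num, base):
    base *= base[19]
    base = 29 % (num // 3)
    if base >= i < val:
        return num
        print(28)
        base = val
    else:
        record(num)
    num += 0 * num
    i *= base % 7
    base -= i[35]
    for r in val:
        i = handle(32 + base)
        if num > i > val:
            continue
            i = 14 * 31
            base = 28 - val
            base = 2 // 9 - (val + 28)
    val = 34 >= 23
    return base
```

Transformed code:
def mix(i, val, num, base):
    base *= base[19]
    base = 29 % (num // 3)
    if base >= i and i < val:
        return num
    else:
        record(num)
    num += 0 * num
    i *= base % 7
    base -= i[35]
    for r in val:
        i = handle(32 + base)
        if num > i and i > val:
            continue
    val = 34 >= 23
    return base

15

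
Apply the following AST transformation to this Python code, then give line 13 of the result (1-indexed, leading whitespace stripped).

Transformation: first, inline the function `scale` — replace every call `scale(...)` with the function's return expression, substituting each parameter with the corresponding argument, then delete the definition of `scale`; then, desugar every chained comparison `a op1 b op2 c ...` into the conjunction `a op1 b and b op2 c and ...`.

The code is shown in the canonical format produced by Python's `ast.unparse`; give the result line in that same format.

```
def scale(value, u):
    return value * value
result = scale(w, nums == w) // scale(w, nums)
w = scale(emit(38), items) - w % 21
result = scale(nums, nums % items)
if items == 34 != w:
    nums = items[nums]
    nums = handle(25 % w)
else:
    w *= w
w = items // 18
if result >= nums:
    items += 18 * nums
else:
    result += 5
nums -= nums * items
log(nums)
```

Transformed code:
result = w * w // (w * w)
w = emit(38) * emit(38) - w % 21
result = nums * nums
if items == 34 and 34 != w:
    nums = items[nums]
    nums = handle(25 % w)
else:
    w *= w
w = items // 18
if result >= nums:
    items += 18 * nums
else:
    result += 5
nums -= nums * items
log(nums)

result += 5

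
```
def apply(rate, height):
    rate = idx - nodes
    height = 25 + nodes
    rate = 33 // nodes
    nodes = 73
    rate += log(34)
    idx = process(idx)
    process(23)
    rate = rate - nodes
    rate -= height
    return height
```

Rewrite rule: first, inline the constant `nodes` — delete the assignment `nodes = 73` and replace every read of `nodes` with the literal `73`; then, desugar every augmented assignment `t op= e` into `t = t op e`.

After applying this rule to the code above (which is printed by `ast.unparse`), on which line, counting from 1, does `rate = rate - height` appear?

9

Transformed code:
def apply(rate, height):
    rate = idx - 73
    height = 25 + 73
    rate = 33 // 73
    rate = rate + log(34)
    idx = process(idx)
    process(23)
    rate = rate - 73
    rate = rate - height
    return height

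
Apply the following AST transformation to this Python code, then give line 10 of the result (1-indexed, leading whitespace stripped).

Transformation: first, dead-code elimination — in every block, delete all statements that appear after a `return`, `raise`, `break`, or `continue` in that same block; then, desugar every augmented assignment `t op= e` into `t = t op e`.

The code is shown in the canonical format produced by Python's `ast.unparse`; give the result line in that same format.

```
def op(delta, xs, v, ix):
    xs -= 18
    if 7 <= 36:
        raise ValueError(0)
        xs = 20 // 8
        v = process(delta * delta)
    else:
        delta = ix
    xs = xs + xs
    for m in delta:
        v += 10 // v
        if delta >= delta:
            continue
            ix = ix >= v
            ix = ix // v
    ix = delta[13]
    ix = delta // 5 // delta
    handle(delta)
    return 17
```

if delta >= delta:

Transformed code:
def op(delta, xs, v, ix):
    xs = xs - 18
    if 7 <= 36:
        raise ValueError(0)
    else:
        delta = ix
    xs = xs + xs
    for m in delta:
        v = v + 10 // v
        if delta >= delta:
            continue
    ix = delta[13]
    ix = delta // 5 // delta
    handle(delta)
    return 17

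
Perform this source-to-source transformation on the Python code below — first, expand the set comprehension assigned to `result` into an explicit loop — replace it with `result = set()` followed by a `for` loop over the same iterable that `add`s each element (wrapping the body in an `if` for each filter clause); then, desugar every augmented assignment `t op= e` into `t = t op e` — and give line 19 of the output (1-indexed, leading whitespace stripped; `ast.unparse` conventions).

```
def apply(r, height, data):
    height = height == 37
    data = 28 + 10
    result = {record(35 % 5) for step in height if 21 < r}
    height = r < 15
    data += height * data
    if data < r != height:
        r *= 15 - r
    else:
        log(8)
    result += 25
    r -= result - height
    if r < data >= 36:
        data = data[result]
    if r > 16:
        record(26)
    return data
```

record(26)

Transformed code:
def apply(r, height, data):
    height = height == 37
    data = 28 + 10
    result = set()
    for step in height:
        if 21 < r:
            result.add(record(35 % 5))
    height = r < 15
    data = data + height * data
    if data < r != height:
        r = r * (15 - r)
    else:
        log(8)
    result = result + 25
    r = r - (result - height)
    if r < data >= 36:
        data = data[result]
    if r > 16:
        record(26)
    return data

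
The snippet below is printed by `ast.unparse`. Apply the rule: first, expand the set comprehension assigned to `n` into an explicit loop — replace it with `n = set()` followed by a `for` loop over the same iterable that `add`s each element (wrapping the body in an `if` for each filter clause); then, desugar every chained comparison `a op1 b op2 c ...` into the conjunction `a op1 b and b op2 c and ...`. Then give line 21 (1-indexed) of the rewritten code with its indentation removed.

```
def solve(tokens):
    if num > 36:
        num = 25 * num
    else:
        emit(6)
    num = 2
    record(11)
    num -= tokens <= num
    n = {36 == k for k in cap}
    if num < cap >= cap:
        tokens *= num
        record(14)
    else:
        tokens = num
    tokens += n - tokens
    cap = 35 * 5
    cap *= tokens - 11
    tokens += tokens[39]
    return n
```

return n

Transformed code:
def solve(tokens):
    if num > 36:
        num = 25 * num
    else:
        emit(6)
    num = 2
    record(11)
    num -= tokens <= num
    n = set()
    for k in cap:
        n.add(36 == k)
    if num < cap and cap >= cap:
        tokens *= num
        record(14)
    else:
        tokens = num
    tokens += n - tokens
    cap = 35 * 5
    cap *= tokens - 11
    tokens += tokens[39]
    return n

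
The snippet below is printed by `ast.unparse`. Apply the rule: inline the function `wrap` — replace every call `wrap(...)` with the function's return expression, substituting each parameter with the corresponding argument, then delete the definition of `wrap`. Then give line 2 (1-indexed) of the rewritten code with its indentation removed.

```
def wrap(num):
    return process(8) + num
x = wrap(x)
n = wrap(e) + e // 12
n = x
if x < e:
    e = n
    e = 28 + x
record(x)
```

Transformed code:
x = process(8) + x
n = process(8) + e + e // 12
n = x
if x < e:
    e = n
    e = 28 + x
record(x)

n = process(8) + e + e // 12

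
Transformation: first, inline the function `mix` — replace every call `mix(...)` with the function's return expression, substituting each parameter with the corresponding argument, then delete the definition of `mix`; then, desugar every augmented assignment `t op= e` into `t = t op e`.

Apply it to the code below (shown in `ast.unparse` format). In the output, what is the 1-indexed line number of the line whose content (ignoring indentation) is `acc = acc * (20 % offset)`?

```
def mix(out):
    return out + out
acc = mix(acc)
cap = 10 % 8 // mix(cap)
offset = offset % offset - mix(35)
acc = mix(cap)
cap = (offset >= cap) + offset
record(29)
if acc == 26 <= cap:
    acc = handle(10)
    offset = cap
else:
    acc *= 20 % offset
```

11

Transformed code:
acc = acc + acc
cap = 10 % 8 // (cap + cap)
offset = offset % offset - (35 + 35)
acc = cap + cap
cap = (offset >= cap) + offset
record(29)
if acc == 26 <= cap:
    acc = handle(10)
    offset = cap
else:
    acc = acc * (20 % offset)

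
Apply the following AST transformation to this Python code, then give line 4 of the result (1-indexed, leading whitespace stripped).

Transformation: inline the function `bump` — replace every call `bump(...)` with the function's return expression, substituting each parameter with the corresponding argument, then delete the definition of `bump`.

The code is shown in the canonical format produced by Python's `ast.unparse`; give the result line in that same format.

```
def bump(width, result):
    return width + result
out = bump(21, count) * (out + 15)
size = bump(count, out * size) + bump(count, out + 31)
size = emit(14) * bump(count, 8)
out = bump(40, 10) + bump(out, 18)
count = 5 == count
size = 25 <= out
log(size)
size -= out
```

out = 40 + 10 + (out + 18)

Transformed code:
out = (21 + count) * (out + 15)
size = count + out * size + (count + (out + 31))
size = emit(14) * (count + 8)
out = 40 + 10 + (out + 18)
count = 5 == count
size = 25 <= out
log(size)
size -= out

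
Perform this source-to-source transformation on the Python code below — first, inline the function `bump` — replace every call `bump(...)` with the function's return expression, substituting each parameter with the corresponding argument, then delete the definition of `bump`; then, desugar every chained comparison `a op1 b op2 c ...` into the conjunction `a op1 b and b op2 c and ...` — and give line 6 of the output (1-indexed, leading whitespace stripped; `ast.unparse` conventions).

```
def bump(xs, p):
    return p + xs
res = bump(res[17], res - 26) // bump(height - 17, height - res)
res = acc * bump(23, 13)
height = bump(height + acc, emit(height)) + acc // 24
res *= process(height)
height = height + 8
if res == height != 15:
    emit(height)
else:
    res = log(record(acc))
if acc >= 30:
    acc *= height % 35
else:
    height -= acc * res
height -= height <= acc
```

if res == height and height != 15:

Transformed code:
res = (res - 26 + res[17]) // (height - res + (height - 17))
res = acc * (13 + 23)
height = emit(height) + (height + acc) + acc // 24
res *= process(height)
height = height + 8
if res == height and height != 15:
    emit(height)
else:
    res = log(record(acc))
if acc >= 30:
    acc *= height % 35
else:
    height -= acc * res
height -= height <= acc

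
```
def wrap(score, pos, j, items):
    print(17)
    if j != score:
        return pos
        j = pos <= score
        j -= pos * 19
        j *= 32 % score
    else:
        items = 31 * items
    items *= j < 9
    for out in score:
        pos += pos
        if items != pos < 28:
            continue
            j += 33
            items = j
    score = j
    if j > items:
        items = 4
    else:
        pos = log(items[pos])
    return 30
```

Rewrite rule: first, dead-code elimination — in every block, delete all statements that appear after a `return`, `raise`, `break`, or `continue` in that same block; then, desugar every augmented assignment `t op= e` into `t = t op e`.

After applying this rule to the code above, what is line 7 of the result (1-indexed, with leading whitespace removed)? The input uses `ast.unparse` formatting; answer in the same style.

Transformed code:
def wrap(score, pos, j, items):
    print(17)
    if j != score:
        return pos
    else:
        items = 31 * items
    items = items * (j < 9)
    for out in score:
        pos = pos + pos
        if items != pos < 28:
            continue
    score = j
    if j > items:
        items = 4
    else:
        pos = log(items[pos])
    return 30

items = items * (j < 9)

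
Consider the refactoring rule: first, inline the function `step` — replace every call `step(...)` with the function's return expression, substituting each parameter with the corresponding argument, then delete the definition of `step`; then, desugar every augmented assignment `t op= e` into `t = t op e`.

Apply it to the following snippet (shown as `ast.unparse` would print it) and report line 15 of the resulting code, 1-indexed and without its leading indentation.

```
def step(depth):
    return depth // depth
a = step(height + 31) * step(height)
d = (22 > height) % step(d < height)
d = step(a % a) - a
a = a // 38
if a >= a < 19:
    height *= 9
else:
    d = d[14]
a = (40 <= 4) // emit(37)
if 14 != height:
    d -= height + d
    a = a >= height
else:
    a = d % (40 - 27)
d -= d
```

Transformed code:
a = (height + 31) // (height + 31) * (height // height)
d = (22 > height) % ((d < height) // (d < height))
d = a % a // (a % a) - a
a = a // 38
if a >= a < 19:
    height = height * 9
else:
    d = d[14]
a = (40 <= 4) // emit(37)
if 14 != height:
    d = d - (height + d)
    a = a >= height
else:
    a = d % (40 - 27)
d = d - d

d = d - d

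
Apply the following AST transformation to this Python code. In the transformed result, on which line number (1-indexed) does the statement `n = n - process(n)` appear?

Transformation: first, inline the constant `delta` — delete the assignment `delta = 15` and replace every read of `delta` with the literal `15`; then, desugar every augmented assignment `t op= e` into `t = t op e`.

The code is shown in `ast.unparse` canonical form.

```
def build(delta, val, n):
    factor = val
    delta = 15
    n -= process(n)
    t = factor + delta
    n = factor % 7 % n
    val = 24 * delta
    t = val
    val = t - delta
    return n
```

Transformed code:
def build(delta, val, n):
    factor = val
    n = n - process(n)
    t = factor + 15
    n = factor % 7 % n
    val = 24 * 15
    t = val
    val = t - 15
    return n

3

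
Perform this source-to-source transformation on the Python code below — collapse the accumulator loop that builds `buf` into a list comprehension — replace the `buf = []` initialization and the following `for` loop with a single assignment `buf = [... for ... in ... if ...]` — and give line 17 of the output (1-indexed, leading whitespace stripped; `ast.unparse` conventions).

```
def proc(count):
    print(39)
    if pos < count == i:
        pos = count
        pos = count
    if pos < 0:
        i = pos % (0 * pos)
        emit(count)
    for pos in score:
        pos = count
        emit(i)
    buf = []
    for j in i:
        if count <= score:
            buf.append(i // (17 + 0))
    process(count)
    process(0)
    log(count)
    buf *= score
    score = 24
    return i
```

score = 24

Transformed code:
def proc(count):
    print(39)
    if pos < count == i:
        pos = count
        pos = count
    if pos < 0:
        i = pos % (0 * pos)
        emit(count)
    for pos in score:
        pos = count
        emit(i)
    buf = [i // (17 + 0) for j in i if count <= score]
    process(count)
    process(0)
    log(count)
    buf *= score
    score = 24
    return i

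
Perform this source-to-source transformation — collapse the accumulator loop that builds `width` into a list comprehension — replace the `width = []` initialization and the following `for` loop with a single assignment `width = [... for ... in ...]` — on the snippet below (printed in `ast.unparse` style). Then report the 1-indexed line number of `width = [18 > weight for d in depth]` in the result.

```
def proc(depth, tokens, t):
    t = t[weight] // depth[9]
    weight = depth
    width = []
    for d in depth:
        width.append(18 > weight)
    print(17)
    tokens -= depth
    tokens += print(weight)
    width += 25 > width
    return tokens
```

4

Transformed code:
def proc(depth, tokens, t):
    t = t[weight] // depth[9]
    weight = depth
    width = [18 > weight for d in depth]
    print(17)
    tokens -= depth
    tokens += print(weight)
    width += 25 > width
    return tokens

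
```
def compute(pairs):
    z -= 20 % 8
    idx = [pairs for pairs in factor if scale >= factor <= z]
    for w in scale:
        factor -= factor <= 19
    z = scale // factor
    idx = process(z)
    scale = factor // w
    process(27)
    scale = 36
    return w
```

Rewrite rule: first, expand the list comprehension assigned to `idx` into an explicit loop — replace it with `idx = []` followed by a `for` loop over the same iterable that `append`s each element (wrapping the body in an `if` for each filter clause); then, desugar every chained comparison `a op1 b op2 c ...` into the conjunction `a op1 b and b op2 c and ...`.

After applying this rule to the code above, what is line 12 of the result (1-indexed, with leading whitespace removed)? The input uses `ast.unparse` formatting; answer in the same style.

process(27)

Transformed code:
def compute(pairs):
    z -= 20 % 8
    idx = []
    for pairs in factor:
        if scale >= factor and factor <= z:
            idx.append(pairs)
    for w in scale:
        factor -= factor <= 19
    z = scale // factor
    idx = process(z)
    scale = factor // w
    process(27)
    scale = 36
    return w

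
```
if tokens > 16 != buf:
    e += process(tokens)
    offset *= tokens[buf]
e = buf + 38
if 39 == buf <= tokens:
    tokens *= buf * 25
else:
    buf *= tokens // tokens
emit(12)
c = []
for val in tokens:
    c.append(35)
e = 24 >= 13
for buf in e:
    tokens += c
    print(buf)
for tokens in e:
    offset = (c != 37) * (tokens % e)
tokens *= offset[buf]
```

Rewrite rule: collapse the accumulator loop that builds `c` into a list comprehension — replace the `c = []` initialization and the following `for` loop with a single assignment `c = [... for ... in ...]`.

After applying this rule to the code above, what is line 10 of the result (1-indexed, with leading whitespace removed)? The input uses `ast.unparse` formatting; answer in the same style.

Transformed code:
if tokens > 16 != buf:
    e += process(tokens)
    offset *= tokens[buf]
e = buf + 38
if 39 == buf <= tokens:
    tokens *= buf * 25
else:
    buf *= tokens // tokens
emit(12)
c = [35 for val in tokens]
e = 24 >= 13
for buf in e:
    tokens += c
    print(buf)
for tokens in e:
    offset = (c != 37) * (tokens % e)
tokens *= offset[buf]

c = [35 for val in tokens]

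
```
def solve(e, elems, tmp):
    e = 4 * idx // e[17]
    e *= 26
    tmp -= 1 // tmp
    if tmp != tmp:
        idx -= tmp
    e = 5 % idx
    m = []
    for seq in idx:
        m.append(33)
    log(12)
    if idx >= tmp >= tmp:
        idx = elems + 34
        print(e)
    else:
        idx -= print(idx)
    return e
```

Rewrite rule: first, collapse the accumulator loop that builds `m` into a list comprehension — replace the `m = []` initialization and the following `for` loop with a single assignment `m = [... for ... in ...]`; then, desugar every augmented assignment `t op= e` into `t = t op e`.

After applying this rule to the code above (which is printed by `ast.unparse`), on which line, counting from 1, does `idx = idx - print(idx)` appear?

Transformed code:
def solve(e, elems, tmp):
    e = 4 * idx // e[17]
    e = e * 26
    tmp = tmp - 1 // tmp
    if tmp != tmp:
        idx = idx - tmp
    e = 5 % idx
    m = [33 for seq in idx]
    log(12)
    if idx >= tmp >= tmp:
        idx = elems + 34
        print(e)
    else:
        idx = idx - print(idx)
    return e

14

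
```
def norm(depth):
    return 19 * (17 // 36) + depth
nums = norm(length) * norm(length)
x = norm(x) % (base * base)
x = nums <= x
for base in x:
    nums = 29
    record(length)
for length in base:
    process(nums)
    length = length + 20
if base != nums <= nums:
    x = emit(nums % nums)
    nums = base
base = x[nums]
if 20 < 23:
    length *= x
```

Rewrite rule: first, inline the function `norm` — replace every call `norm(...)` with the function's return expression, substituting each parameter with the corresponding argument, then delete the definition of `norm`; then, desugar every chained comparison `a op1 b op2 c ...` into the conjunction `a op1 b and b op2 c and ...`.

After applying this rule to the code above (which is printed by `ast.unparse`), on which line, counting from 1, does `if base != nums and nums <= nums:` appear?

10

Transformed code:
nums = (19 * (17 // 36) + length) * (19 * (17 // 36) + length)
x = (19 * (17 // 36) + x) % (base * base)
x = nums <= x
for base in x:
    nums = 29
    record(length)
for length in base:
    process(nums)
    length = length + 20
if base != nums and nums <= nums:
    x = emit(nums % nums)
    nums = base
base = x[nums]
if 20 < 23:
    length *= x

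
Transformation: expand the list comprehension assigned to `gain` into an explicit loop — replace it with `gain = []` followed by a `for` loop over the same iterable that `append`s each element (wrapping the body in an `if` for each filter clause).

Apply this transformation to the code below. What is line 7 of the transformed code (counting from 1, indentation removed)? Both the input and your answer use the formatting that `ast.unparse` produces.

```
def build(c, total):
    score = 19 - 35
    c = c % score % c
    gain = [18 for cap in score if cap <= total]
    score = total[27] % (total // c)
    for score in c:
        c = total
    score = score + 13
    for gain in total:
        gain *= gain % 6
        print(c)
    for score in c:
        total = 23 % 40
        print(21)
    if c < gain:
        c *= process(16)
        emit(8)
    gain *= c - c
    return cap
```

gain.append(18)

Transformed code:
def build(c, total):
    score = 19 - 35
    c = c % score % c
    gain = []
    for cap in score:
        if cap <= total:
            gain.append(18)
    score = total[27] % (total // c)
    for score in c:
        c = total
    score = score + 13
    for gain in total:
        gain *= gain % 6
        print(c)
    for score in c:
        total = 23 % 40
        print(21)
    if c < gain:
        c *= process(16)
        emit(8)
    gain *= c - c
    return cap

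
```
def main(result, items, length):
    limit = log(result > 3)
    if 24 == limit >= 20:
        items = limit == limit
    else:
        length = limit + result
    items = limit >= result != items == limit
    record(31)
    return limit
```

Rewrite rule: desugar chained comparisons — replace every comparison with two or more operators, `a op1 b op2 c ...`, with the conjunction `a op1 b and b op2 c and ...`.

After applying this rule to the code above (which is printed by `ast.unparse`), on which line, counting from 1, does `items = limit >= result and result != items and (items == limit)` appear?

Transformed code:
def main(result, items, length):
    limit = log(result > 3)
    if 24 == limit and limit >= 20:
        items = limit == limit
    else:
        length = limit + result
    items = limit >= result and result != items and (items == limit)
    record(31)
    return limit

7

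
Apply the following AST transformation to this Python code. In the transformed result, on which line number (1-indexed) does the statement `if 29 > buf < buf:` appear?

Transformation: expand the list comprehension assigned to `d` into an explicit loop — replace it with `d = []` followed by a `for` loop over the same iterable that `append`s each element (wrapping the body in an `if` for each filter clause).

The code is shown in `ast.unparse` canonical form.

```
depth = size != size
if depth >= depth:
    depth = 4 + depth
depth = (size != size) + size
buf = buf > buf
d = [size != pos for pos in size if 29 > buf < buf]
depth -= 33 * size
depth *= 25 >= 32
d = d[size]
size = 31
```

8

Transformed code:
depth = size != size
if depth >= depth:
    depth = 4 + depth
depth = (size != size) + size
buf = buf > buf
d = []
for pos in size:
    if 29 > buf < buf:
        d.append(size != pos)
depth -= 33 * size
depth *= 25 >= 32
d = d[size]
size = 31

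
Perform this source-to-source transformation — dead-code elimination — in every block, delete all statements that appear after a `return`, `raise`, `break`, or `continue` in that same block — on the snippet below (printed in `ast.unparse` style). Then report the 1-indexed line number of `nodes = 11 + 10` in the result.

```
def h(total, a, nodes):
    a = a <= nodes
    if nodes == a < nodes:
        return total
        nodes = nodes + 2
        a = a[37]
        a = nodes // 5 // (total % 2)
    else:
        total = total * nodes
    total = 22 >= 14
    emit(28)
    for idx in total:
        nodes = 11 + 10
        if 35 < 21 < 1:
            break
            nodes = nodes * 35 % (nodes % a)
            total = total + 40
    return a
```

10

Transformed code:
def h(total, a, nodes):
    a = a <= nodes
    if nodes == a < nodes:
        return total
    else:
        total = total * nodes
    total = 22 >= 14
    emit(28)
    for idx in total:
        nodes = 11 + 10
        if 35 < 21 < 1:
            break
    return a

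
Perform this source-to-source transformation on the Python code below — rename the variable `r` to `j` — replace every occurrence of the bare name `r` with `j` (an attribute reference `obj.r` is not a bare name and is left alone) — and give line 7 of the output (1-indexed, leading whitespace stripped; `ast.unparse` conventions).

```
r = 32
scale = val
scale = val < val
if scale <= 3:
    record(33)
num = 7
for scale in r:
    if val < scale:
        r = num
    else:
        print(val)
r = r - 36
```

Transformed code:
j = 32
scale = val
scale = val < val
if scale <= 3:
    record(33)
num = 7
for scale in j:
    if val < scale:
        j = num
    else:
        print(val)
j = j - 36

for scale in j: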